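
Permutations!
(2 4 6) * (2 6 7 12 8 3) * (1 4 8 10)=(1 4 7 12 10)(2 8 3)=[0, 4, 8, 2, 7, 5, 6, 12, 3, 9, 1, 11, 10]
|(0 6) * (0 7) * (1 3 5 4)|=12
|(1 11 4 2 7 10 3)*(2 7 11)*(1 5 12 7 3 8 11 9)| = 24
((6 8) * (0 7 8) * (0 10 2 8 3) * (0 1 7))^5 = ((1 7 3)(2 8 6 10))^5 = (1 3 7)(2 8 6 10)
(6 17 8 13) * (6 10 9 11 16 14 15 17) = (8 13 10 9 11 16 14 15 17) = [0, 1, 2, 3, 4, 5, 6, 7, 13, 11, 9, 16, 12, 10, 15, 17, 14, 8]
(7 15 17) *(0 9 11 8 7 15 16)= (0 9 11 8 7 16)(15 17)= [9, 1, 2, 3, 4, 5, 6, 16, 7, 11, 10, 8, 12, 13, 14, 17, 0, 15]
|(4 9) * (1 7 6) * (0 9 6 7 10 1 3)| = |(0 9 4 6 3)(1 10)| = 10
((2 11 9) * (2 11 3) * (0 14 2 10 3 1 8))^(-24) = (0 14 2 1 8)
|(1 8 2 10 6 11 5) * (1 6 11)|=|(1 8 2 10 11 5 6)|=7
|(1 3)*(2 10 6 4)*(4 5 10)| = |(1 3)(2 4)(5 10 6)| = 6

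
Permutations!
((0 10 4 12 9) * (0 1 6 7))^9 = (0 10 4 12 9 1 6 7)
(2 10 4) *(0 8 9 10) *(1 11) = (0 8 9 10 4 2)(1 11) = [8, 11, 0, 3, 2, 5, 6, 7, 9, 10, 4, 1]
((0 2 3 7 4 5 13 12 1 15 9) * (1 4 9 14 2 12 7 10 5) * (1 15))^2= ((0 12 4 15 14 2 3 10 5 13 7 9))^2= (0 4 14 3 5 7)(2 10 13 9 12 15)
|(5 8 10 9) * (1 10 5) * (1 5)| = 5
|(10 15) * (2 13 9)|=6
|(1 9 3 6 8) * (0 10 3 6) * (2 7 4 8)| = 21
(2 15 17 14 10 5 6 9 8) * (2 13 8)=(2 15 17 14 10 5 6 9)(8 13)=[0, 1, 15, 3, 4, 6, 9, 7, 13, 2, 5, 11, 12, 8, 10, 17, 16, 14]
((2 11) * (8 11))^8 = ((2 8 11))^8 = (2 11 8)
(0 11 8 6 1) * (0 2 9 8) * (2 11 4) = (0 4 2 9 8 6 1 11) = [4, 11, 9, 3, 2, 5, 1, 7, 6, 8, 10, 0]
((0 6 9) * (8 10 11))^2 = (0 9 6)(8 11 10)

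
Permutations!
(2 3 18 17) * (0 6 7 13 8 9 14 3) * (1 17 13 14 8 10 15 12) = (0 6 7 14 3 18 13 10 15 12 1 17 2)(8 9) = [6, 17, 0, 18, 4, 5, 7, 14, 9, 8, 15, 11, 1, 10, 3, 12, 16, 2, 13]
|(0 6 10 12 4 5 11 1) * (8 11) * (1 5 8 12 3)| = 5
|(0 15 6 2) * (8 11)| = 4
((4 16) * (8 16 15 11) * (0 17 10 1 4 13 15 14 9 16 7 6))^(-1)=(0 6 7 8 11 15 13 16 9 14 4 1 10 17)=((0 17 10 1 4 14 9 16 13 15 11 8 7 6))^(-1)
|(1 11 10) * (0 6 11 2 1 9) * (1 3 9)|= 8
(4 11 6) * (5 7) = [0, 1, 2, 3, 11, 7, 4, 5, 8, 9, 10, 6] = (4 11 6)(5 7)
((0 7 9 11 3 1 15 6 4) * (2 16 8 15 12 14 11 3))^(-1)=(0 4 6 15 8 16 2 11 14 12 1 3 9 7)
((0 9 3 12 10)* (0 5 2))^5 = ((0 9 3 12 10 5 2))^5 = (0 5 12 9 2 10 3)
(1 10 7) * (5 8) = [0, 10, 2, 3, 4, 8, 6, 1, 5, 9, 7] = (1 10 7)(5 8)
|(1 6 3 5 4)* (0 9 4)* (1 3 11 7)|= |(0 9 4 3 5)(1 6 11 7)|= 20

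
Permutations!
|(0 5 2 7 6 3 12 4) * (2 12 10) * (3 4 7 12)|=|(0 5 3 10 2 12 7 6 4)|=9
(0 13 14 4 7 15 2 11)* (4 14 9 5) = [13, 1, 11, 3, 7, 4, 6, 15, 8, 5, 10, 0, 12, 9, 14, 2] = (0 13 9 5 4 7 15 2 11)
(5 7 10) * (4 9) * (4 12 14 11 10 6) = (4 9 12 14 11 10 5 7 6) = [0, 1, 2, 3, 9, 7, 4, 6, 8, 12, 5, 10, 14, 13, 11]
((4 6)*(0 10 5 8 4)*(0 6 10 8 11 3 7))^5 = ((0 8 4 10 5 11 3 7))^5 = (0 11 4 7 5 8 3 10)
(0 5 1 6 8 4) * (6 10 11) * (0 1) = (0 5)(1 10 11 6 8 4) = [5, 10, 2, 3, 1, 0, 8, 7, 4, 9, 11, 6]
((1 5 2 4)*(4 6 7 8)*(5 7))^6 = (1 8)(4 7)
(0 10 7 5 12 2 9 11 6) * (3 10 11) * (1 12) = [11, 12, 9, 10, 4, 1, 0, 5, 8, 3, 7, 6, 2] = (0 11 6)(1 12 2 9 3 10 7 5)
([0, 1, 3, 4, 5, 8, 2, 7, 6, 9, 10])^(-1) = [0, 1, 6, 2, 3, 4, 8, 7, 5, 9, 10]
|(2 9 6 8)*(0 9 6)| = |(0 9)(2 6 8)| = 6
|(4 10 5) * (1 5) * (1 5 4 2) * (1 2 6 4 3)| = 4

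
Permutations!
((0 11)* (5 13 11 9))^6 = (0 9 5 13 11)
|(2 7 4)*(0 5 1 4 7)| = 5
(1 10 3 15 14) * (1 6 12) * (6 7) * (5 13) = (1 10 3 15 14 7 6 12)(5 13) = [0, 10, 2, 15, 4, 13, 12, 6, 8, 9, 3, 11, 1, 5, 7, 14]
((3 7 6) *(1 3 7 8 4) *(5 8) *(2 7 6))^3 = ((1 3 5 8 4)(2 7))^3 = (1 8 3 4 5)(2 7)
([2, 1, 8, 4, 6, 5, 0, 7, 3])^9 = [3, 1, 4, 0, 2, 5, 8, 7, 6]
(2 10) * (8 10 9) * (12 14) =(2 9 8 10)(12 14) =[0, 1, 9, 3, 4, 5, 6, 7, 10, 8, 2, 11, 14, 13, 12]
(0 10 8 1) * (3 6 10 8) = (0 8 1)(3 6 10) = [8, 0, 2, 6, 4, 5, 10, 7, 1, 9, 3]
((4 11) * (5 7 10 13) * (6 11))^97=(4 6 11)(5 7 10 13)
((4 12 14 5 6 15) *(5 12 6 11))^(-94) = (4 15 6)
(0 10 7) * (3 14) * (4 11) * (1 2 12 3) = (0 10 7)(1 2 12 3 14)(4 11) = [10, 2, 12, 14, 11, 5, 6, 0, 8, 9, 7, 4, 3, 13, 1]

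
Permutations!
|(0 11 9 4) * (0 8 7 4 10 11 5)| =6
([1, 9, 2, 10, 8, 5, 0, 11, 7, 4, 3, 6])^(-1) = (0 6 11 7 8 4 9 1)(3 10)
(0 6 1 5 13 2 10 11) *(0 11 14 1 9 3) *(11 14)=(0 6 9 3)(1 5 13 2 10 11 14)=[6, 5, 10, 0, 4, 13, 9, 7, 8, 3, 11, 14, 12, 2, 1]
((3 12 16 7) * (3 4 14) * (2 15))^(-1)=(2 15)(3 14 4 7 16 12)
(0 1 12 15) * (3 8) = (0 1 12 15)(3 8) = [1, 12, 2, 8, 4, 5, 6, 7, 3, 9, 10, 11, 15, 13, 14, 0]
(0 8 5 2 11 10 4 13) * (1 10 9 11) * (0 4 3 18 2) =[8, 10, 1, 18, 13, 0, 6, 7, 5, 11, 3, 9, 12, 4, 14, 15, 16, 17, 2] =(0 8 5)(1 10 3 18 2)(4 13)(9 11)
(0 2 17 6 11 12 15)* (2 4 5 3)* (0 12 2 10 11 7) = [4, 1, 17, 10, 5, 3, 7, 0, 8, 9, 11, 2, 15, 13, 14, 12, 16, 6] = (0 4 5 3 10 11 2 17 6 7)(12 15)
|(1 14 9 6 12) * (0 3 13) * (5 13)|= |(0 3 5 13)(1 14 9 6 12)|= 20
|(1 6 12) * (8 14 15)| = |(1 6 12)(8 14 15)| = 3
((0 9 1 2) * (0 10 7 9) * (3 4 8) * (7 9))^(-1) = (1 9 10 2)(3 8 4)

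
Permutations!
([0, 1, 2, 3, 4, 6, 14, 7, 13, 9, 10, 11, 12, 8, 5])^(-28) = (5 14 6)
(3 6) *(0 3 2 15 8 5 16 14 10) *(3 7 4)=[7, 1, 15, 6, 3, 16, 2, 4, 5, 9, 0, 11, 12, 13, 10, 8, 14]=(0 7 4 3 6 2 15 8 5 16 14 10)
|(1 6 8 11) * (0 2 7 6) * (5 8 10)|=9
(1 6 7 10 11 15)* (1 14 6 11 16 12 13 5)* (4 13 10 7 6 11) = (1 4 13 5)(10 16 12)(11 15 14) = [0, 4, 2, 3, 13, 1, 6, 7, 8, 9, 16, 15, 10, 5, 11, 14, 12]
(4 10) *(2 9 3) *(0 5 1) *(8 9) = (0 5 1)(2 8 9 3)(4 10) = [5, 0, 8, 2, 10, 1, 6, 7, 9, 3, 4]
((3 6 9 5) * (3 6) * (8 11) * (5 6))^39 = ((6 9)(8 11))^39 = (6 9)(8 11)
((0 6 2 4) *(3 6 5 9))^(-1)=(0 4 2 6 3 9 5)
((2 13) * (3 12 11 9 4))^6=((2 13)(3 12 11 9 4))^6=(13)(3 12 11 9 4)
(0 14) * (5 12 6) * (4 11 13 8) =(0 14)(4 11 13 8)(5 12 6) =[14, 1, 2, 3, 11, 12, 5, 7, 4, 9, 10, 13, 6, 8, 0]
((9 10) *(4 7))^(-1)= (4 7)(9 10)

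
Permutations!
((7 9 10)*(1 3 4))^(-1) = (1 4 3)(7 10 9) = ((1 3 4)(7 9 10))^(-1)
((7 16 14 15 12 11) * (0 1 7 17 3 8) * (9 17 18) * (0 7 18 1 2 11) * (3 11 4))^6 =(0 16 4 15 8)(1 18 9 17 11)(2 14 3 12 7)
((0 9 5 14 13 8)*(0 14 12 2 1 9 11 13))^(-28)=(0 13 14 11 8)(1 5 2 9 12)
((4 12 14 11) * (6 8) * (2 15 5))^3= ((2 15 5)(4 12 14 11)(6 8))^3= (15)(4 11 14 12)(6 8)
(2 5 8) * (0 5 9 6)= (0 5 8 2 9 6)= [5, 1, 9, 3, 4, 8, 0, 7, 2, 6]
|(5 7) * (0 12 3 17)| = 4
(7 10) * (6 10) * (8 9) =(6 10 7)(8 9) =[0, 1, 2, 3, 4, 5, 10, 6, 9, 8, 7]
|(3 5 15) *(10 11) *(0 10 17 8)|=15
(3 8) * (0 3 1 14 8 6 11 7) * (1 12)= (0 3 6 11 7)(1 14 8 12)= [3, 14, 2, 6, 4, 5, 11, 0, 12, 9, 10, 7, 1, 13, 8]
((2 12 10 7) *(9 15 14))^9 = ((2 12 10 7)(9 15 14))^9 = (15)(2 12 10 7)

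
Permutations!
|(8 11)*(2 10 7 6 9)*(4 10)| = |(2 4 10 7 6 9)(8 11)| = 6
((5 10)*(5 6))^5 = ((5 10 6))^5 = (5 6 10)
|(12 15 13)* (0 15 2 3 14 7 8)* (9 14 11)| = 11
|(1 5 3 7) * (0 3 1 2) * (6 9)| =|(0 3 7 2)(1 5)(6 9)| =4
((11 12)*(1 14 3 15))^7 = ((1 14 3 15)(11 12))^7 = (1 15 3 14)(11 12)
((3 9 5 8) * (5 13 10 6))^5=(3 5 10 9 8 6 13)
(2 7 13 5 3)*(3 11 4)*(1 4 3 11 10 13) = (1 4 11 3 2 7)(5 10 13) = [0, 4, 7, 2, 11, 10, 6, 1, 8, 9, 13, 3, 12, 5]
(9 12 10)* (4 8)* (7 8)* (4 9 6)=(4 7 8 9 12 10 6)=[0, 1, 2, 3, 7, 5, 4, 8, 9, 12, 6, 11, 10]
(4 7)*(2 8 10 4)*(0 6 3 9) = [6, 1, 8, 9, 7, 5, 3, 2, 10, 0, 4] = (0 6 3 9)(2 8 10 4 7)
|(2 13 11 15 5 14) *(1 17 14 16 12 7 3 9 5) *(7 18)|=7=|(1 17 14 2 13 11 15)(3 9 5 16 12 18 7)|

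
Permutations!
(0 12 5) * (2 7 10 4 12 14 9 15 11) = (0 14 9 15 11 2 7 10 4 12 5) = [14, 1, 7, 3, 12, 0, 6, 10, 8, 15, 4, 2, 5, 13, 9, 11]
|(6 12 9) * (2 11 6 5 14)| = |(2 11 6 12 9 5 14)| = 7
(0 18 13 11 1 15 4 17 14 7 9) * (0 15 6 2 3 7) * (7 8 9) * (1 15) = (0 18 13 11 15 4 17 14)(1 6 2 3 8 9) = [18, 6, 3, 8, 17, 5, 2, 7, 9, 1, 10, 15, 12, 11, 0, 4, 16, 14, 13]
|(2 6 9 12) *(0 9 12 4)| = |(0 9 4)(2 6 12)| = 3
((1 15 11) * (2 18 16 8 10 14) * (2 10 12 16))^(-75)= (2 18)(10 14)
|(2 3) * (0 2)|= 3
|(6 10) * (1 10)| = |(1 10 6)| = 3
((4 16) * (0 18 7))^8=(0 7 18)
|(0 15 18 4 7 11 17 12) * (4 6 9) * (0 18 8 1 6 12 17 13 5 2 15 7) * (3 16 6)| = |(0 7 11 13 5 2 15 8 1 3 16 6 9 4)(12 18)| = 14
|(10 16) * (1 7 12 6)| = |(1 7 12 6)(10 16)| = 4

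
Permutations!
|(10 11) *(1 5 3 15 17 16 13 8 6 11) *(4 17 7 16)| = |(1 5 3 15 7 16 13 8 6 11 10)(4 17)| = 22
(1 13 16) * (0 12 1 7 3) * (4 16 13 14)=(0 12 1 14 4 16 7 3)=[12, 14, 2, 0, 16, 5, 6, 3, 8, 9, 10, 11, 1, 13, 4, 15, 7]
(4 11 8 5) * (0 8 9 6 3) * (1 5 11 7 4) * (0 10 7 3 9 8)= (1 5)(3 10 7 4)(6 9)(8 11)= [0, 5, 2, 10, 3, 1, 9, 4, 11, 6, 7, 8]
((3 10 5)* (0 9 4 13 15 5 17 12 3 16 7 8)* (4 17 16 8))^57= (0 10 15 17 7 8 3 13 9 16 5 12 4)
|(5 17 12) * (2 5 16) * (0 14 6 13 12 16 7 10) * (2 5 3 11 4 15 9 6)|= 39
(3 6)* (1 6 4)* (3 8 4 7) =(1 6 8 4)(3 7) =[0, 6, 2, 7, 1, 5, 8, 3, 4]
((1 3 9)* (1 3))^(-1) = (3 9)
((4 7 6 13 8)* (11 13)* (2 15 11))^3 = ((2 15 11 13 8 4 7 6))^3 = (2 13 7 15 8 6 11 4)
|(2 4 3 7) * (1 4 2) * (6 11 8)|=12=|(1 4 3 7)(6 11 8)|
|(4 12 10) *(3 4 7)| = 5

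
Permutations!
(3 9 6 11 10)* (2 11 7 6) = (2 11 10 3 9)(6 7) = [0, 1, 11, 9, 4, 5, 7, 6, 8, 2, 3, 10]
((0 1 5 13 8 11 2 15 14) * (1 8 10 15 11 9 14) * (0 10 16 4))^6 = ((0 8 9 14 10 15 1 5 13 16 4)(2 11))^6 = (0 1 8 5 9 13 14 16 10 4 15)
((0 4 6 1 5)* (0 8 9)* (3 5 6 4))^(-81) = ((0 3 5 8 9)(1 6))^(-81) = (0 9 8 5 3)(1 6)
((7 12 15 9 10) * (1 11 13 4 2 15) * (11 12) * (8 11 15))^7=(1 12)(2 11 4 8 13)(7 10 9 15)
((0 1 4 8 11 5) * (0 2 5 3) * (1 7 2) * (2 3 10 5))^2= (0 3 7)(1 8 10)(4 11 5)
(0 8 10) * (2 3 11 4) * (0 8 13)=(0 13)(2 3 11 4)(8 10)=[13, 1, 3, 11, 2, 5, 6, 7, 10, 9, 8, 4, 12, 0]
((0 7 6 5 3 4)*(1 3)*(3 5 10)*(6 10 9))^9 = (0 4 3 10 7)(1 5)(6 9)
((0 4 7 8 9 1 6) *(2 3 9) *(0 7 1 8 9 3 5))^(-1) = ((0 4 1 6 7 9 8 2 5))^(-1) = (0 5 2 8 9 7 6 1 4)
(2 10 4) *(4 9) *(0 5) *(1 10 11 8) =(0 5)(1 10 9 4 2 11 8) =[5, 10, 11, 3, 2, 0, 6, 7, 1, 4, 9, 8]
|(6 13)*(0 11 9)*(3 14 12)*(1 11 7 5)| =|(0 7 5 1 11 9)(3 14 12)(6 13)| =6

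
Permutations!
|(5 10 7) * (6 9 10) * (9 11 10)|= |(5 6 11 10 7)|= 5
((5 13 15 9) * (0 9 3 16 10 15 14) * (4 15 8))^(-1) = (0 14 13 5 9)(3 15 4 8 10 16) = ((0 9 5 13 14)(3 16 10 8 4 15))^(-1)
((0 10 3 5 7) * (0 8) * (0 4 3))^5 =(0 10)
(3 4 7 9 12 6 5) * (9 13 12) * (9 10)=(3 4 7 13 12 6 5)(9 10)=[0, 1, 2, 4, 7, 3, 5, 13, 8, 10, 9, 11, 6, 12]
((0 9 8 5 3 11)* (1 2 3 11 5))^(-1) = (0 11 5 3 2 1 8 9)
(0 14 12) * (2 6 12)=(0 14 2 6 12)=[14, 1, 6, 3, 4, 5, 12, 7, 8, 9, 10, 11, 0, 13, 2]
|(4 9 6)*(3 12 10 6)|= 6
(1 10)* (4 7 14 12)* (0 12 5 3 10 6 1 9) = (0 12 4 7 14 5 3 10 9)(1 6) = [12, 6, 2, 10, 7, 3, 1, 14, 8, 0, 9, 11, 4, 13, 5]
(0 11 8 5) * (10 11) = (0 10 11 8 5) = [10, 1, 2, 3, 4, 0, 6, 7, 5, 9, 11, 8]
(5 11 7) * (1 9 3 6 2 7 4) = (1 9 3 6 2 7 5 11 4) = [0, 9, 7, 6, 1, 11, 2, 5, 8, 3, 10, 4]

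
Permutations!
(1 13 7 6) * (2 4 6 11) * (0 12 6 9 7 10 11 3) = (0 12 6 1 13 10 11 2 4 9 7 3) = [12, 13, 4, 0, 9, 5, 1, 3, 8, 7, 11, 2, 6, 10]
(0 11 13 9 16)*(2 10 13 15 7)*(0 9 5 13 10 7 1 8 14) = (0 11 15 1 8 14)(2 7)(5 13)(9 16) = [11, 8, 7, 3, 4, 13, 6, 2, 14, 16, 10, 15, 12, 5, 0, 1, 9]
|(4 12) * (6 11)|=|(4 12)(6 11)|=2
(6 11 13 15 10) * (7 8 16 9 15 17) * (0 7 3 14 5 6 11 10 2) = (0 7 8 16 9 15 2)(3 14 5 6 10 11 13 17) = [7, 1, 0, 14, 4, 6, 10, 8, 16, 15, 11, 13, 12, 17, 5, 2, 9, 3]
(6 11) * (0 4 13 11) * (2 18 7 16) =(0 4 13 11 6)(2 18 7 16) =[4, 1, 18, 3, 13, 5, 0, 16, 8, 9, 10, 6, 12, 11, 14, 15, 2, 17, 7]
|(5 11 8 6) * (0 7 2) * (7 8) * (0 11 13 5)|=6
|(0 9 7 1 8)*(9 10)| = 6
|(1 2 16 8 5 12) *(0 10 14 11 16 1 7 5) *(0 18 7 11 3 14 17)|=|(0 10 17)(1 2)(3 14)(5 12 11 16 8 18 7)|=42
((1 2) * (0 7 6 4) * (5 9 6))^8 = (0 5 6)(4 7 9)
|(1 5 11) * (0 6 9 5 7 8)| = |(0 6 9 5 11 1 7 8)| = 8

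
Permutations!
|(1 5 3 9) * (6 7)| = |(1 5 3 9)(6 7)| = 4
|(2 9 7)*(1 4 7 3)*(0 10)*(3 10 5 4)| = 14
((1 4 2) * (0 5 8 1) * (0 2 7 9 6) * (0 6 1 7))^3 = (0 7 4 8 1 5 9)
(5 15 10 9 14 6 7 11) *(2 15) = (2 15 10 9 14 6 7 11 5) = [0, 1, 15, 3, 4, 2, 7, 11, 8, 14, 9, 5, 12, 13, 6, 10]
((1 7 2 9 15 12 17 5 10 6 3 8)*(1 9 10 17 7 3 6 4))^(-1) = (1 4 10 2 7 12 15 9 8 3)(5 17)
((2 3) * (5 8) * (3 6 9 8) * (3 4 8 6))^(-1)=((2 3)(4 8 5)(6 9))^(-1)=(2 3)(4 5 8)(6 9)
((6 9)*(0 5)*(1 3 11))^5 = ((0 5)(1 3 11)(6 9))^5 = (0 5)(1 11 3)(6 9)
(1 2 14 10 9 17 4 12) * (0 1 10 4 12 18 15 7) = (0 1 2 14 4 18 15 7)(9 17 12 10) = [1, 2, 14, 3, 18, 5, 6, 0, 8, 17, 9, 11, 10, 13, 4, 7, 16, 12, 15]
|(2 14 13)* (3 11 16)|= 3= |(2 14 13)(3 11 16)|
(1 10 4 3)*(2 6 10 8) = (1 8 2 6 10 4 3) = [0, 8, 6, 1, 3, 5, 10, 7, 2, 9, 4]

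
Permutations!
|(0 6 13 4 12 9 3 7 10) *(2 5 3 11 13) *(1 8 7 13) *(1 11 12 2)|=30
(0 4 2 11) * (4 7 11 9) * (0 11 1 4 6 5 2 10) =(11)(0 7 1 4 10)(2 9 6 5) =[7, 4, 9, 3, 10, 2, 5, 1, 8, 6, 0, 11]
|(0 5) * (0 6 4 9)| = |(0 5 6 4 9)| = 5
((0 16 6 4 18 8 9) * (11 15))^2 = ((0 16 6 4 18 8 9)(11 15))^2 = (0 6 18 9 16 4 8)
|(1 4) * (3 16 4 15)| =5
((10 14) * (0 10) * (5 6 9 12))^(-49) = (0 14 10)(5 12 9 6)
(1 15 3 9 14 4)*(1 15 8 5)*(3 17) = (1 8 5)(3 9 14 4 15 17) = [0, 8, 2, 9, 15, 1, 6, 7, 5, 14, 10, 11, 12, 13, 4, 17, 16, 3]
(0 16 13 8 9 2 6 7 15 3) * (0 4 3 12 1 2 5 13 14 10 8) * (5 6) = (0 16 14 10 8 9 6 7 15 12 1 2 5 13)(3 4) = [16, 2, 5, 4, 3, 13, 7, 15, 9, 6, 8, 11, 1, 0, 10, 12, 14]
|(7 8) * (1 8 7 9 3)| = 4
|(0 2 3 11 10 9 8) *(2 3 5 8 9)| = |(0 3 11 10 2 5 8)| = 7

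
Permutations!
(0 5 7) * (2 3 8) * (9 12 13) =(0 5 7)(2 3 8)(9 12 13) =[5, 1, 3, 8, 4, 7, 6, 0, 2, 12, 10, 11, 13, 9]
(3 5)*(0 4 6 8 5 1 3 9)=(0 4 6 8 5 9)(1 3)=[4, 3, 2, 1, 6, 9, 8, 7, 5, 0]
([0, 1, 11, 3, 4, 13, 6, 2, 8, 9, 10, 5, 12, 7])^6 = (2 11 5 13 7)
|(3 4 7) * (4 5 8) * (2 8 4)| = 4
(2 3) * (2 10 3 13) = (2 13)(3 10) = [0, 1, 13, 10, 4, 5, 6, 7, 8, 9, 3, 11, 12, 2]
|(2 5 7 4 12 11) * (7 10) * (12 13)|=8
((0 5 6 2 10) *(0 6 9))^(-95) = (0 5 9)(2 10 6)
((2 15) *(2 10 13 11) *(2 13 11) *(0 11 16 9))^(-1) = (0 9 16 10 15 2 13 11)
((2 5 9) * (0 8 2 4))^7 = ((0 8 2 5 9 4))^7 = (0 8 2 5 9 4)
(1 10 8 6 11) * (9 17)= (1 10 8 6 11)(9 17)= [0, 10, 2, 3, 4, 5, 11, 7, 6, 17, 8, 1, 12, 13, 14, 15, 16, 9]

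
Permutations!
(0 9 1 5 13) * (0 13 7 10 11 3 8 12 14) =[9, 5, 2, 8, 4, 7, 6, 10, 12, 1, 11, 3, 14, 13, 0] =(0 9 1 5 7 10 11 3 8 12 14)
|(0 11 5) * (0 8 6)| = 5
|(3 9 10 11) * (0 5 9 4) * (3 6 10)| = |(0 5 9 3 4)(6 10 11)| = 15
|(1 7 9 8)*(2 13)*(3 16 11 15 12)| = 20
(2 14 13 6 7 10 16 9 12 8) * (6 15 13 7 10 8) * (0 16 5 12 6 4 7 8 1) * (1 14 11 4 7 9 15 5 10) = [16, 0, 11, 3, 9, 12, 1, 14, 2, 6, 10, 4, 7, 5, 8, 13, 15] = (0 16 15 13 5 12 7 14 8 2 11 4 9 6 1)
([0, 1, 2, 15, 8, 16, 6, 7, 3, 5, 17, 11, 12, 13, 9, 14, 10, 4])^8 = [0, 1, 2, 4, 10, 14, 6, 7, 17, 15, 5, 11, 12, 13, 3, 8, 9, 16]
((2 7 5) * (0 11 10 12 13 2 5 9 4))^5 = ((0 11 10 12 13 2 7 9 4))^5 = (0 2 11 7 10 9 12 4 13)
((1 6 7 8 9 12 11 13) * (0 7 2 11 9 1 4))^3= (0 1 11)(2 4 8)(6 13 7)(9 12)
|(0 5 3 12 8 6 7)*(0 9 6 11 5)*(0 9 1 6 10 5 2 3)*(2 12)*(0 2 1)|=|(0 9 10 5 2 3 1 6 7)(8 11 12)|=9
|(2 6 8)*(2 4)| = 4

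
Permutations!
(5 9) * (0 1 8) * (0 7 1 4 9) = (0 4 9 5)(1 8 7) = [4, 8, 2, 3, 9, 0, 6, 1, 7, 5]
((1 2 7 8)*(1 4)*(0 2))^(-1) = ((0 2 7 8 4 1))^(-1) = (0 1 4 8 7 2)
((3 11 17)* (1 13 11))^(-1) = (1 3 17 11 13) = ((1 13 11 17 3))^(-1)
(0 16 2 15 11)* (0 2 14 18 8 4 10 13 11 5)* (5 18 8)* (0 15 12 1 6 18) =(0 16 14 8 4 10 13 11 2 12 1 6 18 5 15) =[16, 6, 12, 3, 10, 15, 18, 7, 4, 9, 13, 2, 1, 11, 8, 0, 14, 17, 5]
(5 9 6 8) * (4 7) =[0, 1, 2, 3, 7, 9, 8, 4, 5, 6] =(4 7)(5 9 6 8)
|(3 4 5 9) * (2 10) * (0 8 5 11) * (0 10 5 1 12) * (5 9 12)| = |(0 8 1 5 12)(2 9 3 4 11 10)| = 30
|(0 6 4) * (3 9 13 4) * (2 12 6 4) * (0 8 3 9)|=20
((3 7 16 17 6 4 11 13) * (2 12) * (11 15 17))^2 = ((2 12)(3 7 16 11 13)(4 15 17 6))^2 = (3 16 13 7 11)(4 17)(6 15)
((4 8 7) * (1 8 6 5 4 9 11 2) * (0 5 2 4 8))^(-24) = ((0 5 8 7 9 11 4 6 2 1))^(-24) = (0 4 8 2 9)(1 11 5 6 7)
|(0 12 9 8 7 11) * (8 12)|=4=|(0 8 7 11)(9 12)|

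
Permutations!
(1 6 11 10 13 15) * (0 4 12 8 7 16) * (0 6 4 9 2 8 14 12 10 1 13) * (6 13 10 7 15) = [9, 4, 8, 3, 7, 5, 11, 16, 15, 2, 0, 1, 14, 6, 12, 10, 13] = (0 9 2 8 15 10)(1 4 7 16 13 6 11)(12 14)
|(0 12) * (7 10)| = 2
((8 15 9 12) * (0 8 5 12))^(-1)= ((0 8 15 9)(5 12))^(-1)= (0 9 15 8)(5 12)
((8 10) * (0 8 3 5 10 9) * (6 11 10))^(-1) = ((0 8 9)(3 5 6 11 10))^(-1) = (0 9 8)(3 10 11 6 5)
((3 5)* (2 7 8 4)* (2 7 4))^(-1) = ((2 4 7 8)(3 5))^(-1) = (2 8 7 4)(3 5)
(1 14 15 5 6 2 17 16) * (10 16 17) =[0, 14, 10, 3, 4, 6, 2, 7, 8, 9, 16, 11, 12, 13, 15, 5, 1, 17] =(17)(1 14 15 5 6 2 10 16)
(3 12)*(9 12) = (3 9 12) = [0, 1, 2, 9, 4, 5, 6, 7, 8, 12, 10, 11, 3]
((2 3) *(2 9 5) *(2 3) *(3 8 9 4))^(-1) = (3 4)(5 9 8)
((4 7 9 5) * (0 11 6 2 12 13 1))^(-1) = ((0 11 6 2 12 13 1)(4 7 9 5))^(-1) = (0 1 13 12 2 6 11)(4 5 9 7)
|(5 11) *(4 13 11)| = |(4 13 11 5)| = 4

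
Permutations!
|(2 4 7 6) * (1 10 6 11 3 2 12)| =|(1 10 6 12)(2 4 7 11 3)| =20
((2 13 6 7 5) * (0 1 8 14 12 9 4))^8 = (0 1 8 14 12 9 4)(2 7 13 5 6)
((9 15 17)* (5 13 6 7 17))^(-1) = ((5 13 6 7 17 9 15))^(-1) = (5 15 9 17 7 6 13)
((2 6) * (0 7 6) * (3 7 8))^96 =(8)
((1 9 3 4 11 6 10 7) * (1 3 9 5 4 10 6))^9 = (1 5 4 11)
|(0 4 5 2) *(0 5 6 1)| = |(0 4 6 1)(2 5)| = 4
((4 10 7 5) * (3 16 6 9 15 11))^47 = (3 11 15 9 6 16)(4 5 7 10)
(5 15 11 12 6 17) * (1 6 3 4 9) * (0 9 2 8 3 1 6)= [9, 0, 8, 4, 2, 15, 17, 7, 3, 6, 10, 12, 1, 13, 14, 11, 16, 5]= (0 9 6 17 5 15 11 12 1)(2 8 3 4)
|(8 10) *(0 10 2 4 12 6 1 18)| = 9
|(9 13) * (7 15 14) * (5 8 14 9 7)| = 12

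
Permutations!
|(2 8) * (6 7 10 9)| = 4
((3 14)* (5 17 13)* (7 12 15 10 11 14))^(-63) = ((3 7 12 15 10 11 14)(5 17 13))^(-63) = (17)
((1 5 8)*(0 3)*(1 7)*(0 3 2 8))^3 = (0 7)(1 2)(5 8)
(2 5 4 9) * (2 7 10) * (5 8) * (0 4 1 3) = (0 4 9 7 10 2 8 5 1 3) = [4, 3, 8, 0, 9, 1, 6, 10, 5, 7, 2]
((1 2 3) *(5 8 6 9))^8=((1 2 3)(5 8 6 9))^8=(9)(1 3 2)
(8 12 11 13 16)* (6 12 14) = (6 12 11 13 16 8 14) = [0, 1, 2, 3, 4, 5, 12, 7, 14, 9, 10, 13, 11, 16, 6, 15, 8]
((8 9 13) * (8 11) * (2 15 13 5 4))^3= ((2 15 13 11 8 9 5 4))^3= (2 11 5 15 8 4 13 9)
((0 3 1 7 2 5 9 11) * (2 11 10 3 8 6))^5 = ((0 8 6 2 5 9 10 3 1 7 11))^5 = (0 9 11 5 7 2 1 6 3 8 10)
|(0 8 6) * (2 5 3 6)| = |(0 8 2 5 3 6)| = 6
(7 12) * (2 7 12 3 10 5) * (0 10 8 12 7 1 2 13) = (0 10 5 13)(1 2)(3 8 12 7) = [10, 2, 1, 8, 4, 13, 6, 3, 12, 9, 5, 11, 7, 0]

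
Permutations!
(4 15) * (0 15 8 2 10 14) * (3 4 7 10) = [15, 1, 3, 4, 8, 5, 6, 10, 2, 9, 14, 11, 12, 13, 0, 7] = (0 15 7 10 14)(2 3 4 8)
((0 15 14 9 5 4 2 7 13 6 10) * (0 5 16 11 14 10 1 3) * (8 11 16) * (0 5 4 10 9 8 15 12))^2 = (16)(1 5 4 7 6 3 10 2 13)(8 14 11)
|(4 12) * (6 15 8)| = |(4 12)(6 15 8)| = 6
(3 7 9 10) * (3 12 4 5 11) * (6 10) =(3 7 9 6 10 12 4 5 11) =[0, 1, 2, 7, 5, 11, 10, 9, 8, 6, 12, 3, 4]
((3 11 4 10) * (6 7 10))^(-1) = (3 10 7 6 4 11)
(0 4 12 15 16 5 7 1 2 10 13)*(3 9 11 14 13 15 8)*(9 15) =(0 4 12 8 3 15 16 5 7 1 2 10 9 11 14 13) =[4, 2, 10, 15, 12, 7, 6, 1, 3, 11, 9, 14, 8, 0, 13, 16, 5]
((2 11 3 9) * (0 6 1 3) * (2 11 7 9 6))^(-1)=((0 2 7 9 11)(1 3 6))^(-1)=(0 11 9 7 2)(1 6 3)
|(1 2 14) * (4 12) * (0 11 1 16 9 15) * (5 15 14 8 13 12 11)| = |(0 5 15)(1 2 8 13 12 4 11)(9 14 16)| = 21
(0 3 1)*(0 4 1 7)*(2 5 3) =(0 2 5 3 7)(1 4) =[2, 4, 5, 7, 1, 3, 6, 0]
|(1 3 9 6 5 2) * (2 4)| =|(1 3 9 6 5 4 2)| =7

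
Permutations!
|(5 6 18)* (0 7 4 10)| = 12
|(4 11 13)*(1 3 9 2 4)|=7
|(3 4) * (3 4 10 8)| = 3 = |(3 10 8)|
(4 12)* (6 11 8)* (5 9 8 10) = [0, 1, 2, 3, 12, 9, 11, 7, 6, 8, 5, 10, 4] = (4 12)(5 9 8 6 11 10)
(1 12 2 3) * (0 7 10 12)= (0 7 10 12 2 3 1)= [7, 0, 3, 1, 4, 5, 6, 10, 8, 9, 12, 11, 2]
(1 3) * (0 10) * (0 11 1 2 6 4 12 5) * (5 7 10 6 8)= (0 6 4 12 7 10 11 1 3 2 8 5)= [6, 3, 8, 2, 12, 0, 4, 10, 5, 9, 11, 1, 7]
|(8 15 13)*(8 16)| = |(8 15 13 16)| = 4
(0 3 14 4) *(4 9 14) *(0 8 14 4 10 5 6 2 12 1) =(0 3 10 5 6 2 12 1)(4 8 14 9) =[3, 0, 12, 10, 8, 6, 2, 7, 14, 4, 5, 11, 1, 13, 9]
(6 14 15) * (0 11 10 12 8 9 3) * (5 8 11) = (0 5 8 9 3)(6 14 15)(10 12 11) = [5, 1, 2, 0, 4, 8, 14, 7, 9, 3, 12, 10, 11, 13, 15, 6]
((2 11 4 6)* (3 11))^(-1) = ((2 3 11 4 6))^(-1) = (2 6 4 11 3)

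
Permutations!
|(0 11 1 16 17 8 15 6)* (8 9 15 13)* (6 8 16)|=12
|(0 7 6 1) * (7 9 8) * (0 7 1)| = 6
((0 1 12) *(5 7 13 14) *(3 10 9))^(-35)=((0 1 12)(3 10 9)(5 7 13 14))^(-35)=(0 1 12)(3 10 9)(5 7 13 14)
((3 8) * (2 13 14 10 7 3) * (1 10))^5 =((1 10 7 3 8 2 13 14))^5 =(1 2 7 14 8 10 13 3)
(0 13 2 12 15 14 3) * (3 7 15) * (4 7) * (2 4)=(0 13 4 7 15 14 2 12 3)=[13, 1, 12, 0, 7, 5, 6, 15, 8, 9, 10, 11, 3, 4, 2, 14]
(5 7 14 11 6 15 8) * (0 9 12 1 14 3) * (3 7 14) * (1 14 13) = (0 9 12 14 11 6 15 8 5 13 1 3) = [9, 3, 2, 0, 4, 13, 15, 7, 5, 12, 10, 6, 14, 1, 11, 8]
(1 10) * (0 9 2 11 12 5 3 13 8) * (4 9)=(0 4 9 2 11 12 5 3 13 8)(1 10)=[4, 10, 11, 13, 9, 3, 6, 7, 0, 2, 1, 12, 5, 8]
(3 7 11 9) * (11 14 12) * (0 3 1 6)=[3, 6, 2, 7, 4, 5, 0, 14, 8, 1, 10, 9, 11, 13, 12]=(0 3 7 14 12 11 9 1 6)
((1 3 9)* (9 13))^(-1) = ((1 3 13 9))^(-1) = (1 9 13 3)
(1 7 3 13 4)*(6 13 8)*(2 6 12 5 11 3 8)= (1 7 8 12 5 11 3 2 6 13 4)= [0, 7, 6, 2, 1, 11, 13, 8, 12, 9, 10, 3, 5, 4]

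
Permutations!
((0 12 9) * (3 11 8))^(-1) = ((0 12 9)(3 11 8))^(-1) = (0 9 12)(3 8 11)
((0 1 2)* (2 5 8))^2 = ((0 1 5 8 2))^2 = (0 5 2 1 8)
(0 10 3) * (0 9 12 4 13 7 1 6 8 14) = (0 10 3 9 12 4 13 7 1 6 8 14) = [10, 6, 2, 9, 13, 5, 8, 1, 14, 12, 3, 11, 4, 7, 0]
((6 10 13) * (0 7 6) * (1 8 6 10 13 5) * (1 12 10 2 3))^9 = (0 7 2 3 1 8 6 13)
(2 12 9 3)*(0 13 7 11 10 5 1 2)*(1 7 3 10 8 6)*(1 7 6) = (0 13 3)(1 2 12 9 10 5 6 7 11 8) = [13, 2, 12, 0, 4, 6, 7, 11, 1, 10, 5, 8, 9, 3]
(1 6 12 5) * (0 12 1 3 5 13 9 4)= (0 12 13 9 4)(1 6)(3 5)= [12, 6, 2, 5, 0, 3, 1, 7, 8, 4, 10, 11, 13, 9]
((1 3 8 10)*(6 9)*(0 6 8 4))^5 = ((0 6 9 8 10 1 3 4))^5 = (0 1 9 4 10 6 3 8)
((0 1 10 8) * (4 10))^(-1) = (0 8 10 4 1) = ((0 1 4 10 8))^(-1)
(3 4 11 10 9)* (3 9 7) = [0, 1, 2, 4, 11, 5, 6, 3, 8, 9, 7, 10] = (3 4 11 10 7)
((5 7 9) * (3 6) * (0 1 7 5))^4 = ((0 1 7 9)(3 6))^4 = (9)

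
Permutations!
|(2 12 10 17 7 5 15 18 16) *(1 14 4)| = 9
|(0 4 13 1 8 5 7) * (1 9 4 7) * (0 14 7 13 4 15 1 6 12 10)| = 10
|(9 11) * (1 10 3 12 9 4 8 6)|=9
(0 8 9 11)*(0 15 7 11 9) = [8, 1, 2, 3, 4, 5, 6, 11, 0, 9, 10, 15, 12, 13, 14, 7] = (0 8)(7 11 15)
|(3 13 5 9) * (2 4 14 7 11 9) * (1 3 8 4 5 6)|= 12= |(1 3 13 6)(2 5)(4 14 7 11 9 8)|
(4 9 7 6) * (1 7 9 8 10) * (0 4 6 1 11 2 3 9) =(0 4 8 10 11 2 3 9)(1 7) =[4, 7, 3, 9, 8, 5, 6, 1, 10, 0, 11, 2]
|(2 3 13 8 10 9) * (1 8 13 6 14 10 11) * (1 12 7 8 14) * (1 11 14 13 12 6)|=|(1 13 12 7 8 14 10 9 2 3)(6 11)|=10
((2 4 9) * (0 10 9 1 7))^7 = ((0 10 9 2 4 1 7))^7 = (10)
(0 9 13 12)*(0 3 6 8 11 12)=(0 9 13)(3 6 8 11 12)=[9, 1, 2, 6, 4, 5, 8, 7, 11, 13, 10, 12, 3, 0]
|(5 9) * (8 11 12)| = |(5 9)(8 11 12)| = 6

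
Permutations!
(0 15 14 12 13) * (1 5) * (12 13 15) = [12, 5, 2, 3, 4, 1, 6, 7, 8, 9, 10, 11, 15, 0, 13, 14] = (0 12 15 14 13)(1 5)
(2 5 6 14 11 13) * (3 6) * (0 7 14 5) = (0 7 14 11 13 2)(3 6 5) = [7, 1, 0, 6, 4, 3, 5, 14, 8, 9, 10, 13, 12, 2, 11]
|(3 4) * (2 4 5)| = |(2 4 3 5)| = 4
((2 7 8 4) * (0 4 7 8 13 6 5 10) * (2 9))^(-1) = (0 10 5 6 13 7 8 2 9 4)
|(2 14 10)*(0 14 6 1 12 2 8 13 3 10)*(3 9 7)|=12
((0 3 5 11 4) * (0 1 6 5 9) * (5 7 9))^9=((0 3 5 11 4 1 6 7 9))^9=(11)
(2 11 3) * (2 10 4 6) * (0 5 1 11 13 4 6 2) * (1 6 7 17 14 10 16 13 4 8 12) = (0 5 6)(1 11 3 16 13 8 12)(2 4)(7 17 14 10) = [5, 11, 4, 16, 2, 6, 0, 17, 12, 9, 7, 3, 1, 8, 10, 15, 13, 14]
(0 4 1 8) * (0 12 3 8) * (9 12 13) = (0 4 1)(3 8 13 9 12) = [4, 0, 2, 8, 1, 5, 6, 7, 13, 12, 10, 11, 3, 9]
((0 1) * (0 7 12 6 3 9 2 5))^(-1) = (0 5 2 9 3 6 12 7 1)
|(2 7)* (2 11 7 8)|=|(2 8)(7 11)|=2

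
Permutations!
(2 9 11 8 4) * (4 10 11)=(2 9 4)(8 10 11)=[0, 1, 9, 3, 2, 5, 6, 7, 10, 4, 11, 8]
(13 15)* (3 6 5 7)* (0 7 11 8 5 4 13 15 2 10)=(15)(0 7 3 6 4 13 2 10)(5 11 8)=[7, 1, 10, 6, 13, 11, 4, 3, 5, 9, 0, 8, 12, 2, 14, 15]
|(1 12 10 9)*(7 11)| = |(1 12 10 9)(7 11)| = 4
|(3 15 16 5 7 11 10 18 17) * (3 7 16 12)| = 30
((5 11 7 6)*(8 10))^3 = (5 6 7 11)(8 10)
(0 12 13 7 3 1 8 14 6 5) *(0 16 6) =(0 12 13 7 3 1 8 14)(5 16 6) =[12, 8, 2, 1, 4, 16, 5, 3, 14, 9, 10, 11, 13, 7, 0, 15, 6]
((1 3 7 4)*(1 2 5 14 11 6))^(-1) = ((1 3 7 4 2 5 14 11 6))^(-1) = (1 6 11 14 5 2 4 7 3)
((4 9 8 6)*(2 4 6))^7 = ((2 4 9 8))^7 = (2 8 9 4)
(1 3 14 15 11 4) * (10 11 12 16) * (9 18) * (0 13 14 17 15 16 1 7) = (0 13 14 16 10 11 4 7)(1 3 17 15 12)(9 18) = [13, 3, 2, 17, 7, 5, 6, 0, 8, 18, 11, 4, 1, 14, 16, 12, 10, 15, 9]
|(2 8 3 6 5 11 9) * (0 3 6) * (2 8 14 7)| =|(0 3)(2 14 7)(5 11 9 8 6)| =30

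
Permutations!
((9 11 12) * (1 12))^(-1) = ((1 12 9 11))^(-1) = (1 11 9 12)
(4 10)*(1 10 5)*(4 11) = [0, 10, 2, 3, 5, 1, 6, 7, 8, 9, 11, 4] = (1 10 11 4 5)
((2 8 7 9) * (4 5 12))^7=((2 8 7 9)(4 5 12))^7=(2 9 7 8)(4 5 12)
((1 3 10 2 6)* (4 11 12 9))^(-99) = (1 3 10 2 6)(4 11 12 9)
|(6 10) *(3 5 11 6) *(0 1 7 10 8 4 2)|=11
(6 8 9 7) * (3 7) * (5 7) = (3 5 7 6 8 9) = [0, 1, 2, 5, 4, 7, 8, 6, 9, 3]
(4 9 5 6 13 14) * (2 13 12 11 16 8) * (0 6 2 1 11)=[6, 11, 13, 3, 9, 2, 12, 7, 1, 5, 10, 16, 0, 14, 4, 15, 8]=(0 6 12)(1 11 16 8)(2 13 14 4 9 5)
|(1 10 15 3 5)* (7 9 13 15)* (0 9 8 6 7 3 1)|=24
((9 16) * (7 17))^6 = ((7 17)(9 16))^6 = (17)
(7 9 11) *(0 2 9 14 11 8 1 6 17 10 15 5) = (0 2 9 8 1 6 17 10 15 5)(7 14 11) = [2, 6, 9, 3, 4, 0, 17, 14, 1, 8, 15, 7, 12, 13, 11, 5, 16, 10]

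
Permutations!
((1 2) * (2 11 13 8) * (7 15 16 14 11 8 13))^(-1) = (1 2 8)(7 11 14 16 15)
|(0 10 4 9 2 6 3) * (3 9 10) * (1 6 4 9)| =4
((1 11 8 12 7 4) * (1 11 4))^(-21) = ((1 4 11 8 12 7))^(-21) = (1 8)(4 12)(7 11)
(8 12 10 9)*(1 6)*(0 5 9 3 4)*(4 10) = (0 5 9 8 12 4)(1 6)(3 10) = [5, 6, 2, 10, 0, 9, 1, 7, 12, 8, 3, 11, 4]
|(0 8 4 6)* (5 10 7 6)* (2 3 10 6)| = 20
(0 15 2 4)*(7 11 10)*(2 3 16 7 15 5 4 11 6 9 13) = (0 5 4)(2 11 10 15 3 16 7 6 9 13) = [5, 1, 11, 16, 0, 4, 9, 6, 8, 13, 15, 10, 12, 2, 14, 3, 7]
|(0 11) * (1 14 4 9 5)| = 10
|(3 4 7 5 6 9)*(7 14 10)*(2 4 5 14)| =12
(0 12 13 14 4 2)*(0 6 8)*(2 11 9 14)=[12, 1, 6, 3, 11, 5, 8, 7, 0, 14, 10, 9, 13, 2, 4]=(0 12 13 2 6 8)(4 11 9 14)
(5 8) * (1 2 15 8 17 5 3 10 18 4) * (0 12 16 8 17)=(0 12 16 8 3 10 18 4 1 2 15 17 5)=[12, 2, 15, 10, 1, 0, 6, 7, 3, 9, 18, 11, 16, 13, 14, 17, 8, 5, 4]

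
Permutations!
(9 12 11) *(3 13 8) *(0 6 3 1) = (0 6 3 13 8 1)(9 12 11) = [6, 0, 2, 13, 4, 5, 3, 7, 1, 12, 10, 9, 11, 8]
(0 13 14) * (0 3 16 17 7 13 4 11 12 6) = (0 4 11 12 6)(3 16 17 7 13 14) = [4, 1, 2, 16, 11, 5, 0, 13, 8, 9, 10, 12, 6, 14, 3, 15, 17, 7]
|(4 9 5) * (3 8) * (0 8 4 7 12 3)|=6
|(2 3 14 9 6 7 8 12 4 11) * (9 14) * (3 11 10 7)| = |(14)(2 11)(3 9 6)(4 10 7 8 12)| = 30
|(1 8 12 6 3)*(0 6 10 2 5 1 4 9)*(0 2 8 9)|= |(0 6 3 4)(1 9 2 5)(8 12 10)|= 12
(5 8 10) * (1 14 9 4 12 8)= (1 14 9 4 12 8 10 5)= [0, 14, 2, 3, 12, 1, 6, 7, 10, 4, 5, 11, 8, 13, 9]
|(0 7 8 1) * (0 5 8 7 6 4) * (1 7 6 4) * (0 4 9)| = 10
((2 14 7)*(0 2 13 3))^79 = (0 2 14 7 13 3)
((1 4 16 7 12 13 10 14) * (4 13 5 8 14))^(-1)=(1 14 8 5 12 7 16 4 10 13)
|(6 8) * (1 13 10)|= |(1 13 10)(6 8)|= 6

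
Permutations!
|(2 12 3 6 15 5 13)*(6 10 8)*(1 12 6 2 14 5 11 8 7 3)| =30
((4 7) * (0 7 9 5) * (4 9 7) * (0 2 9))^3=((0 4 7)(2 9 5))^3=(9)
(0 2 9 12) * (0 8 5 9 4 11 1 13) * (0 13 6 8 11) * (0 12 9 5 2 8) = [8, 6, 4, 3, 12, 5, 0, 7, 2, 9, 10, 1, 11, 13] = (13)(0 8 2 4 12 11 1 6)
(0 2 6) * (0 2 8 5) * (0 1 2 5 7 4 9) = (0 8 7 4 9)(1 2 6 5) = [8, 2, 6, 3, 9, 1, 5, 4, 7, 0]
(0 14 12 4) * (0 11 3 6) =(0 14 12 4 11 3 6) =[14, 1, 2, 6, 11, 5, 0, 7, 8, 9, 10, 3, 4, 13, 12]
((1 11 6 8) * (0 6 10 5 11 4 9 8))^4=((0 6)(1 4 9 8)(5 11 10))^4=(5 11 10)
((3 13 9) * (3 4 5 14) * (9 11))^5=((3 13 11 9 4 5 14))^5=(3 5 9 13 14 4 11)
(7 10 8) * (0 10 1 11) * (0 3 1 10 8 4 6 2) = (0 8 7 10 4 6 2)(1 11 3) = [8, 11, 0, 1, 6, 5, 2, 10, 7, 9, 4, 3]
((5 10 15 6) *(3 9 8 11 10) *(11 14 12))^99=(3 5 6 15 10 11 12 14 8 9)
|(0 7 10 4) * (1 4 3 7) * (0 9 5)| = |(0 1 4 9 5)(3 7 10)| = 15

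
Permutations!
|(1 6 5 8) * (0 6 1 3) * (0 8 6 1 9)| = 6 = |(0 1 9)(3 8)(5 6)|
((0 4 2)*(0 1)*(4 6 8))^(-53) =(0 6 8 4 2 1)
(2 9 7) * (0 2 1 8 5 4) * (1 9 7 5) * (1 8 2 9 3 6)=(0 9 5 4)(1 2 7 3 6)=[9, 2, 7, 6, 0, 4, 1, 3, 8, 5]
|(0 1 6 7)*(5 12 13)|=|(0 1 6 7)(5 12 13)|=12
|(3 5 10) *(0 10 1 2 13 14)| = |(0 10 3 5 1 2 13 14)| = 8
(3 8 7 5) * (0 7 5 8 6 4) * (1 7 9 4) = (0 9 4)(1 7 8 5 3 6) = [9, 7, 2, 6, 0, 3, 1, 8, 5, 4]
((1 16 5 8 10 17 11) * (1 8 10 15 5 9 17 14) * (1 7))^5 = (1 8 7 11 14 17 10 9 5 16 15)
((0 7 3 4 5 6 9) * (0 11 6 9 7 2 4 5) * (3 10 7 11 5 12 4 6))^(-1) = ((0 2 6 11 3 12 4)(5 9)(7 10))^(-1) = (0 4 12 3 11 6 2)(5 9)(7 10)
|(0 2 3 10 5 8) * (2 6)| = |(0 6 2 3 10 5 8)| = 7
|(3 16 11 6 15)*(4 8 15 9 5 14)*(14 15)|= 21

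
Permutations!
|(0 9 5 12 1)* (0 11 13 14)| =|(0 9 5 12 1 11 13 14)| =8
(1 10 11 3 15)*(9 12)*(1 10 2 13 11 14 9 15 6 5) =[0, 2, 13, 6, 4, 1, 5, 7, 8, 12, 14, 3, 15, 11, 9, 10] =(1 2 13 11 3 6 5)(9 12 15 10 14)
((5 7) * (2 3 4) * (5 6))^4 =(2 3 4)(5 7 6)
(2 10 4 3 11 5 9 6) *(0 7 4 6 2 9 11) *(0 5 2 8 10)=(0 7 4 3 5 11 2)(6 9 8 10)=[7, 1, 0, 5, 3, 11, 9, 4, 10, 8, 6, 2]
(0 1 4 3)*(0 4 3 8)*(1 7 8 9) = (0 7 8)(1 3 4 9) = [7, 3, 2, 4, 9, 5, 6, 8, 0, 1]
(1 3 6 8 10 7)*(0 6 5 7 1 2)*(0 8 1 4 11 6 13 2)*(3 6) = (0 13 2 8 10 4 11 3 5 7)(1 6) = [13, 6, 8, 5, 11, 7, 1, 0, 10, 9, 4, 3, 12, 2]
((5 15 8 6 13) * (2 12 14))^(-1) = (2 14 12)(5 13 6 8 15)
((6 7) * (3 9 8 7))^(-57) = ((3 9 8 7 6))^(-57) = (3 7 9 6 8)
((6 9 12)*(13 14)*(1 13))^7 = (1 13 14)(6 9 12)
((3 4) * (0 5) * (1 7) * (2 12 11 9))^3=(0 5)(1 7)(2 9 11 12)(3 4)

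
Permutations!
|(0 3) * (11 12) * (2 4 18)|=|(0 3)(2 4 18)(11 12)|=6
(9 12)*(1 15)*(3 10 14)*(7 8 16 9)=[0, 15, 2, 10, 4, 5, 6, 8, 16, 12, 14, 11, 7, 13, 3, 1, 9]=(1 15)(3 10 14)(7 8 16 9 12)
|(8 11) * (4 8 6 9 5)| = |(4 8 11 6 9 5)| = 6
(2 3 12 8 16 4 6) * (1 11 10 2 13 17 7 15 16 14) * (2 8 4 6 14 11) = (1 2 3 12 4 14)(6 13 17 7 15 16)(8 11 10) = [0, 2, 3, 12, 14, 5, 13, 15, 11, 9, 8, 10, 4, 17, 1, 16, 6, 7]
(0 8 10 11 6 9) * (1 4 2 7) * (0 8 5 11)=[5, 4, 7, 3, 2, 11, 9, 1, 10, 8, 0, 6]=(0 5 11 6 9 8 10)(1 4 2 7)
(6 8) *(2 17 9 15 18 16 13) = (2 17 9 15 18 16 13)(6 8) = [0, 1, 17, 3, 4, 5, 8, 7, 6, 15, 10, 11, 12, 2, 14, 18, 13, 9, 16]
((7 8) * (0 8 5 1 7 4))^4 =(0 8 4)(1 7 5)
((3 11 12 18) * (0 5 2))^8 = ((0 5 2)(3 11 12 18))^8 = (18)(0 2 5)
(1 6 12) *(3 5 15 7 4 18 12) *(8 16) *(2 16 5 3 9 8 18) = (1 6 9 8 5 15 7 4 2 16 18 12) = [0, 6, 16, 3, 2, 15, 9, 4, 5, 8, 10, 11, 1, 13, 14, 7, 18, 17, 12]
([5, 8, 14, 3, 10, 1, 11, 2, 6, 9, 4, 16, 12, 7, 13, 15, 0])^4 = (0 6 5 11 1 16 8)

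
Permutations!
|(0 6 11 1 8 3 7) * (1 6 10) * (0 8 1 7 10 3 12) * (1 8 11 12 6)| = 9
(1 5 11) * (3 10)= [0, 5, 2, 10, 4, 11, 6, 7, 8, 9, 3, 1]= (1 5 11)(3 10)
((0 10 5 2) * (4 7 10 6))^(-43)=((0 6 4 7 10 5 2))^(-43)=(0 2 5 10 7 4 6)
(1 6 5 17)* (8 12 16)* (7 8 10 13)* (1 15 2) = (1 6 5 17 15 2)(7 8 12 16 10 13) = [0, 6, 1, 3, 4, 17, 5, 8, 12, 9, 13, 11, 16, 7, 14, 2, 10, 15]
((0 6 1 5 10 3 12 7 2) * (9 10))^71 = (0 6 1 5 9 10 3 12 7 2)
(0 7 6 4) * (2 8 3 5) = (0 7 6 4)(2 8 3 5) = [7, 1, 8, 5, 0, 2, 4, 6, 3]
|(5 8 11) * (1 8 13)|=|(1 8 11 5 13)|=5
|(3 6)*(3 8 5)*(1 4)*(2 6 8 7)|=6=|(1 4)(2 6 7)(3 8 5)|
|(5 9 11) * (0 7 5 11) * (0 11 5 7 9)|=4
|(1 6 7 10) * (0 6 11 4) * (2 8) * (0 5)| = 8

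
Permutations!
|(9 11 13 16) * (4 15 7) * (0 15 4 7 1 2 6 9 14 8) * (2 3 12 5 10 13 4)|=55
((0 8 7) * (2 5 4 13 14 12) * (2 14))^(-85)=(0 7 8)(2 13 4 5)(12 14)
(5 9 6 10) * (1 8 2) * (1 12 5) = (1 8 2 12 5 9 6 10) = [0, 8, 12, 3, 4, 9, 10, 7, 2, 6, 1, 11, 5]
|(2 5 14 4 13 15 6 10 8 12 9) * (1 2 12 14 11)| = |(1 2 5 11)(4 13 15 6 10 8 14)(9 12)| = 28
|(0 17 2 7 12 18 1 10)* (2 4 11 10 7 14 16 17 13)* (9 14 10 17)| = 12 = |(0 13 2 10)(1 7 12 18)(4 11 17)(9 14 16)|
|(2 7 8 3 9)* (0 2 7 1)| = 12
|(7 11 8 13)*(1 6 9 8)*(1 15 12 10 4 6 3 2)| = |(1 3 2)(4 6 9 8 13 7 11 15 12 10)| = 30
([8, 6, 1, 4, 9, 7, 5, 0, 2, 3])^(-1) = (0 7 5 6 1 2 8)(3 9 4)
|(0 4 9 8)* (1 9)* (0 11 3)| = |(0 4 1 9 8 11 3)| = 7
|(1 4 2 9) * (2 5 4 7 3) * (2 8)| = |(1 7 3 8 2 9)(4 5)| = 6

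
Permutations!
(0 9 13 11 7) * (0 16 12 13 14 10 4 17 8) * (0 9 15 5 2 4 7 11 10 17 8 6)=(0 15 5 2 4 8 9 14 17 6)(7 16 12 13 10)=[15, 1, 4, 3, 8, 2, 0, 16, 9, 14, 7, 11, 13, 10, 17, 5, 12, 6]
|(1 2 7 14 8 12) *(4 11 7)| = |(1 2 4 11 7 14 8 12)| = 8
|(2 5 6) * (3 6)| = 4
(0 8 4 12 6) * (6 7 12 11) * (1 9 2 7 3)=(0 8 4 11 6)(1 9 2 7 12 3)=[8, 9, 7, 1, 11, 5, 0, 12, 4, 2, 10, 6, 3]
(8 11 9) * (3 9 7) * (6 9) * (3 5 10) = (3 6 9 8 11 7 5 10) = [0, 1, 2, 6, 4, 10, 9, 5, 11, 8, 3, 7]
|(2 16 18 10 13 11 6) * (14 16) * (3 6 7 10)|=|(2 14 16 18 3 6)(7 10 13 11)|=12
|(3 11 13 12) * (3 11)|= |(11 13 12)|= 3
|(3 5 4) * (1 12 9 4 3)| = |(1 12 9 4)(3 5)| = 4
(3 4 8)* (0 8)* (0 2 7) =(0 8 3 4 2 7) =[8, 1, 7, 4, 2, 5, 6, 0, 3]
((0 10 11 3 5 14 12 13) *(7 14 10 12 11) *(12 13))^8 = (3 10 14)(5 7 11)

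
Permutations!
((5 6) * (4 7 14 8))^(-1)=((4 7 14 8)(5 6))^(-1)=(4 8 14 7)(5 6)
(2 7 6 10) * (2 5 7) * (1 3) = (1 3)(5 7 6 10) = [0, 3, 2, 1, 4, 7, 10, 6, 8, 9, 5]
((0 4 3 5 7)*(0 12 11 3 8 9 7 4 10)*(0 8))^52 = (0 8 7 11 5)(3 4 10 9 12)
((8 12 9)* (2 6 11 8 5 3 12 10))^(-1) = ((2 6 11 8 10)(3 12 9 5))^(-1) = (2 10 8 11 6)(3 5 9 12)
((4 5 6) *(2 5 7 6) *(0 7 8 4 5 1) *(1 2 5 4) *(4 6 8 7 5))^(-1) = (0 1 8 7 4 5)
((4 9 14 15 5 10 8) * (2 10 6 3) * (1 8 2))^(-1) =(1 3 6 5 15 14 9 4 8)(2 10)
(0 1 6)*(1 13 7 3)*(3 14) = (0 13 7 14 3 1 6) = [13, 6, 2, 1, 4, 5, 0, 14, 8, 9, 10, 11, 12, 7, 3]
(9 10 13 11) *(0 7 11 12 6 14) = [7, 1, 2, 3, 4, 5, 14, 11, 8, 10, 13, 9, 6, 12, 0] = (0 7 11 9 10 13 12 6 14)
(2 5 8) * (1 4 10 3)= (1 4 10 3)(2 5 8)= [0, 4, 5, 1, 10, 8, 6, 7, 2, 9, 3]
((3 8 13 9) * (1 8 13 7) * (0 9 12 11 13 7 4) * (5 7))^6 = ((0 9 3 5 7 1 8 4)(11 13 12))^6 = (13)(0 8 7 3)(1 5 9 4)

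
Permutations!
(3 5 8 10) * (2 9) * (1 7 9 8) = (1 7 9 2 8 10 3 5) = [0, 7, 8, 5, 4, 1, 6, 9, 10, 2, 3]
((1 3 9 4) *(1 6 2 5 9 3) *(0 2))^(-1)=(0 6 4 9 5 2)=((0 2 5 9 4 6))^(-1)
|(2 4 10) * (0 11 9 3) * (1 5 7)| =12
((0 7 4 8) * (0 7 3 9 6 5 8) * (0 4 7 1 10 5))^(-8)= (10)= ((0 3 9 6)(1 10 5 8))^(-8)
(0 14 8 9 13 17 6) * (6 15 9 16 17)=(0 14 8 16 17 15 9 13 6)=[14, 1, 2, 3, 4, 5, 0, 7, 16, 13, 10, 11, 12, 6, 8, 9, 17, 15]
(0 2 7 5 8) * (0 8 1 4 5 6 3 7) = (8)(0 2)(1 4 5)(3 7 6) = [2, 4, 0, 7, 5, 1, 3, 6, 8]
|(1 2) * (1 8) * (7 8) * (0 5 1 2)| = |(0 5 1)(2 7 8)| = 3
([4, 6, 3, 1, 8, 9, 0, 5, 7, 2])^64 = [5, 8, 0, 4, 9, 1, 7, 3, 2, 6]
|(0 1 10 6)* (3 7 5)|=|(0 1 10 6)(3 7 5)|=12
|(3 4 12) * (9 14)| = 6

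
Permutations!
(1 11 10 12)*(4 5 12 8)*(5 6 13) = (1 11 10 8 4 6 13 5 12) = [0, 11, 2, 3, 6, 12, 13, 7, 4, 9, 8, 10, 1, 5]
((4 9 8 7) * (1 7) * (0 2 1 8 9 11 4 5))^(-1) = ((0 2 1 7 5)(4 11))^(-1) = (0 5 7 1 2)(4 11)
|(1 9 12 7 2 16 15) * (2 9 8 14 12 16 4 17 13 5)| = |(1 8 14 12 7 9 16 15)(2 4 17 13 5)| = 40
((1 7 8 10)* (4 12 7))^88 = ((1 4 12 7 8 10))^88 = (1 8 12)(4 10 7)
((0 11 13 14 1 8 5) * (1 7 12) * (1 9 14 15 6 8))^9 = (0 13 6 5 11 15 8)(7 12 9 14)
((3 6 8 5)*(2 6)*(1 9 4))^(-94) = (1 4 9)(2 6 8 5 3)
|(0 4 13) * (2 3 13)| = 5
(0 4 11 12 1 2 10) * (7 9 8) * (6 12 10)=(0 4 11 10)(1 2 6 12)(7 9 8)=[4, 2, 6, 3, 11, 5, 12, 9, 7, 8, 0, 10, 1]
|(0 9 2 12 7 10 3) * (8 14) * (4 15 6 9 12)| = |(0 12 7 10 3)(2 4 15 6 9)(8 14)| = 10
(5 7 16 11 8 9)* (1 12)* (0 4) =(0 4)(1 12)(5 7 16 11 8 9) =[4, 12, 2, 3, 0, 7, 6, 16, 9, 5, 10, 8, 1, 13, 14, 15, 11]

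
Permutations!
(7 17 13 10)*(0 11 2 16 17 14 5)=(0 11 2 16 17 13 10 7 14 5)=[11, 1, 16, 3, 4, 0, 6, 14, 8, 9, 7, 2, 12, 10, 5, 15, 17, 13]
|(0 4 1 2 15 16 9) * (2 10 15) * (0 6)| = 8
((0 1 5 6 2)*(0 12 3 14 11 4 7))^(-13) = ((0 1 5 6 2 12 3 14 11 4 7))^(-13) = (0 4 14 12 6 1 7 11 3 2 5)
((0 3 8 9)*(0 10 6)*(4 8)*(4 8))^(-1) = ((0 3 8 9 10 6))^(-1) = (0 6 10 9 8 3)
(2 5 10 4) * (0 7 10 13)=(0 7 10 4 2 5 13)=[7, 1, 5, 3, 2, 13, 6, 10, 8, 9, 4, 11, 12, 0]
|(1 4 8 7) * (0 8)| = |(0 8 7 1 4)| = 5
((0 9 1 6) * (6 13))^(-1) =((0 9 1 13 6))^(-1) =(0 6 13 1 9)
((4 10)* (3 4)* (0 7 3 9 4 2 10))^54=((0 7 3 2 10 9 4))^54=(0 9 2 7 4 10 3)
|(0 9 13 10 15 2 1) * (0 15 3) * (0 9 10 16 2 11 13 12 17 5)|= 42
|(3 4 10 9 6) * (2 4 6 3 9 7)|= 12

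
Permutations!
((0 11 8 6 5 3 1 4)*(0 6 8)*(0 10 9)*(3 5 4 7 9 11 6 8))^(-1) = (0 9 7 1 3 8 4 6)(10 11)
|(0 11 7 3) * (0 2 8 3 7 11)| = 3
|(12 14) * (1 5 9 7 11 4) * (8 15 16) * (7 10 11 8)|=12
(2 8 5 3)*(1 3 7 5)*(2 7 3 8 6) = (1 8)(2 6)(3 7 5) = [0, 8, 6, 7, 4, 3, 2, 5, 1]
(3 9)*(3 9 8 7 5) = (9)(3 8 7 5) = [0, 1, 2, 8, 4, 3, 6, 5, 7, 9]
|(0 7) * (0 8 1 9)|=|(0 7 8 1 9)|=5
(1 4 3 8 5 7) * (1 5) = (1 4 3 8)(5 7) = [0, 4, 2, 8, 3, 7, 6, 5, 1]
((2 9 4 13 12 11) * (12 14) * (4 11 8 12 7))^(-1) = ((2 9 11)(4 13 14 7)(8 12))^(-1) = (2 11 9)(4 7 14 13)(8 12)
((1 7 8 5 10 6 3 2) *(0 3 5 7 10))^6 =(0 5 6 10 1 2 3) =((0 3 2 1 10 6 5)(7 8))^6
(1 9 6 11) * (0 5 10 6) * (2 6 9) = (0 5 10 9)(1 2 6 11) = [5, 2, 6, 3, 4, 10, 11, 7, 8, 0, 9, 1]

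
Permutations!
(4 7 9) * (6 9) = (4 7 6 9) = [0, 1, 2, 3, 7, 5, 9, 6, 8, 4]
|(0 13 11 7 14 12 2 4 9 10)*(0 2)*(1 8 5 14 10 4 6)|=12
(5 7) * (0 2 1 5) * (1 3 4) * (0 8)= (0 2 3 4 1 5 7 8)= [2, 5, 3, 4, 1, 7, 6, 8, 0]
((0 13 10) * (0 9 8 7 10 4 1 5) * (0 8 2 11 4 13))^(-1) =(13)(1 4 11 2 9 10 7 8 5)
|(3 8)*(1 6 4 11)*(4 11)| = 6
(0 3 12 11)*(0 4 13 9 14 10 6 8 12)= (0 3)(4 13 9 14 10 6 8 12 11)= [3, 1, 2, 0, 13, 5, 8, 7, 12, 14, 6, 4, 11, 9, 10]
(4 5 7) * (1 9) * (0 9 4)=(0 9 1 4 5 7)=[9, 4, 2, 3, 5, 7, 6, 0, 8, 1]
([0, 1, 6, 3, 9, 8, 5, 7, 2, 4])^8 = (9)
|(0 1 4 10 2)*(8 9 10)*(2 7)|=|(0 1 4 8 9 10 7 2)|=8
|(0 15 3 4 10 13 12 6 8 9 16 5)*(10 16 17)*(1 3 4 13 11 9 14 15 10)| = 16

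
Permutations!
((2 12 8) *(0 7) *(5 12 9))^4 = (2 8 12 5 9)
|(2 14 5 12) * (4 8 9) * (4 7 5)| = |(2 14 4 8 9 7 5 12)| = 8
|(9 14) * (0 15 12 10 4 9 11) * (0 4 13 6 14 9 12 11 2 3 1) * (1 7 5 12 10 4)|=20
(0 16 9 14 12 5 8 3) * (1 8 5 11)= (0 16 9 14 12 11 1 8 3)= [16, 8, 2, 0, 4, 5, 6, 7, 3, 14, 10, 1, 11, 13, 12, 15, 9]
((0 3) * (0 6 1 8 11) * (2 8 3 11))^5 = (0 11)(1 6 3)(2 8)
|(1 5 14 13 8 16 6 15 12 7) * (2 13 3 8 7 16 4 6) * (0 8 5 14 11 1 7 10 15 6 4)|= 30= |(0 8)(1 14 3 5 11)(2 13 10 15 12 16)|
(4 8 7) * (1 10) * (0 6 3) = [6, 10, 2, 0, 8, 5, 3, 4, 7, 9, 1] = (0 6 3)(1 10)(4 8 7)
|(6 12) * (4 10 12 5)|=5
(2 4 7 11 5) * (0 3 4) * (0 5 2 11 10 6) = (0 3 4 7 10 6)(2 5 11) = [3, 1, 5, 4, 7, 11, 0, 10, 8, 9, 6, 2]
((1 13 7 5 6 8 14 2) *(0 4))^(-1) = (0 4)(1 2 14 8 6 5 7 13)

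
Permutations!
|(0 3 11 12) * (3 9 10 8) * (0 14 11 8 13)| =|(0 9 10 13)(3 8)(11 12 14)| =12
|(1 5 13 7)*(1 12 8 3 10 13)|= |(1 5)(3 10 13 7 12 8)|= 6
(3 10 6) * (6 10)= (10)(3 6)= [0, 1, 2, 6, 4, 5, 3, 7, 8, 9, 10]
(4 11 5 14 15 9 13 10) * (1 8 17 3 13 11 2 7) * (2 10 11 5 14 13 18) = (1 8 17 3 18 2 7)(4 10)(5 13 11 14 15 9) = [0, 8, 7, 18, 10, 13, 6, 1, 17, 5, 4, 14, 12, 11, 15, 9, 16, 3, 2]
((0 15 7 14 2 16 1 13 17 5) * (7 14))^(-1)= ((0 15 14 2 16 1 13 17 5))^(-1)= (0 5 17 13 1 16 2 14 15)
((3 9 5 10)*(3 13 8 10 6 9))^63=((5 6 9)(8 10 13))^63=(13)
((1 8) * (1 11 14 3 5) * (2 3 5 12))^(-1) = ((1 8 11 14 5)(2 3 12))^(-1) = (1 5 14 11 8)(2 12 3)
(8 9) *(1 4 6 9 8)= (1 4 6 9)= [0, 4, 2, 3, 6, 5, 9, 7, 8, 1]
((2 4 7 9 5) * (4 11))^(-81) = (2 7)(4 5)(9 11)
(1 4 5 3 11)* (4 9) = (1 9 4 5 3 11) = [0, 9, 2, 11, 5, 3, 6, 7, 8, 4, 10, 1]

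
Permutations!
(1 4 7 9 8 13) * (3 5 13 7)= (1 4 3 5 13)(7 9 8)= [0, 4, 2, 5, 3, 13, 6, 9, 7, 8, 10, 11, 12, 1]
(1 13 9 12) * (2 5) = [0, 13, 5, 3, 4, 2, 6, 7, 8, 12, 10, 11, 1, 9] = (1 13 9 12)(2 5)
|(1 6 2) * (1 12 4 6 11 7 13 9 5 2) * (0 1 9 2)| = 11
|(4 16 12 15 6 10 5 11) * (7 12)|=9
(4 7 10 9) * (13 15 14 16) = (4 7 10 9)(13 15 14 16) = [0, 1, 2, 3, 7, 5, 6, 10, 8, 4, 9, 11, 12, 15, 16, 14, 13]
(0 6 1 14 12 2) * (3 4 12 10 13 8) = (0 6 1 14 10 13 8 3 4 12 2) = [6, 14, 0, 4, 12, 5, 1, 7, 3, 9, 13, 11, 2, 8, 10]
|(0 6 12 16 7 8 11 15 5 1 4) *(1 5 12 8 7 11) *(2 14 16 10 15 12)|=|(0 6 8 1 4)(2 14 16 11 12 10 15)|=35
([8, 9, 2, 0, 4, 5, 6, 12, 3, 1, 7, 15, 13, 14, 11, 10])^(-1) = [3, 9, 2, 8, 4, 5, 6, 10, 0, 1, 15, 14, 7, 12, 13, 11]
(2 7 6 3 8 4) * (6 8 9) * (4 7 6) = (2 6 3 9 4)(7 8) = [0, 1, 6, 9, 2, 5, 3, 8, 7, 4]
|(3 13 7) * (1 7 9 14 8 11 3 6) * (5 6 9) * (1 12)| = |(1 7 9 14 8 11 3 13 5 6 12)| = 11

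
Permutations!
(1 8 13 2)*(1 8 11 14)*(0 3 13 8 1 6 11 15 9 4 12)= [3, 15, 1, 13, 12, 5, 11, 7, 8, 4, 10, 14, 0, 2, 6, 9]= (0 3 13 2 1 15 9 4 12)(6 11 14)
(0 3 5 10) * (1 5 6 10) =(0 3 6 10)(1 5) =[3, 5, 2, 6, 4, 1, 10, 7, 8, 9, 0]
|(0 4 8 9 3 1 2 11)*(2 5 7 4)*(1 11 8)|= |(0 2 8 9 3 11)(1 5 7 4)|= 12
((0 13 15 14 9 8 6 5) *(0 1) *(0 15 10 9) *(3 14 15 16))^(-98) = (0 13 10 9 8 6 5 1 16 3 14)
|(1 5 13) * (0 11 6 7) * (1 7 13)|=10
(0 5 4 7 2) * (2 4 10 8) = (0 5 10 8 2)(4 7) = [5, 1, 0, 3, 7, 10, 6, 4, 2, 9, 8]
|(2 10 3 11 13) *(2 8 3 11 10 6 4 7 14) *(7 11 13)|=12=|(2 6 4 11 7 14)(3 10 13 8)|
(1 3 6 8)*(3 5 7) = [0, 5, 2, 6, 4, 7, 8, 3, 1] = (1 5 7 3 6 8)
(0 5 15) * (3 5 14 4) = [14, 1, 2, 5, 3, 15, 6, 7, 8, 9, 10, 11, 12, 13, 4, 0] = (0 14 4 3 5 15)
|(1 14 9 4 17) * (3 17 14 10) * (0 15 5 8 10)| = |(0 15 5 8 10 3 17 1)(4 14 9)| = 24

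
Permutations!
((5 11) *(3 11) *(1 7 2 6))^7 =((1 7 2 6)(3 11 5))^7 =(1 6 2 7)(3 11 5)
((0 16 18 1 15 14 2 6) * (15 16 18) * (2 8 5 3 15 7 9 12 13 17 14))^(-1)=((0 18 1 16 7 9 12 13 17 14 8 5 3 15 2 6))^(-1)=(0 6 2 15 3 5 8 14 17 13 12 9 7 16 1 18)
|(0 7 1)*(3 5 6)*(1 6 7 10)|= 12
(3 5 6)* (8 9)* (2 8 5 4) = (2 8 9 5 6 3 4) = [0, 1, 8, 4, 2, 6, 3, 7, 9, 5]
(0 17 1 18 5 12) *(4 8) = (0 17 1 18 5 12)(4 8) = [17, 18, 2, 3, 8, 12, 6, 7, 4, 9, 10, 11, 0, 13, 14, 15, 16, 1, 5]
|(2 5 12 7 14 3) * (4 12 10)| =8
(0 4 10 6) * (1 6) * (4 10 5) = (0 10 1 6)(4 5) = [10, 6, 2, 3, 5, 4, 0, 7, 8, 9, 1]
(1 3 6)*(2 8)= (1 3 6)(2 8)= [0, 3, 8, 6, 4, 5, 1, 7, 2]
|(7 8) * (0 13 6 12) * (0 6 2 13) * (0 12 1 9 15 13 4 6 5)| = |(0 12 5)(1 9 15 13 2 4 6)(7 8)| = 42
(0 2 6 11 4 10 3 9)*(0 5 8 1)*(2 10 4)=(0 10 3 9 5 8 1)(2 6 11)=[10, 0, 6, 9, 4, 8, 11, 7, 1, 5, 3, 2]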